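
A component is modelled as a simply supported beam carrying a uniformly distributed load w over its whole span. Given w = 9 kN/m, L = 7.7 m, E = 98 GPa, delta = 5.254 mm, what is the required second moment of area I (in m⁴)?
Model: a simply supported beam carrying a uniformly distributed load w over its whole span, so delta = (5·w·L^4) / (384·E·I).
Solve for I: I = (5·w·L^4) / (384·delta·E).
Convert to SI units:
  w = 9 kN/m = 9000 N/m
  E = 98 GPa = 9.8 × 10¹⁰ Pa
  delta = 5.254 mm = 0.005254 m
Substitute:
  I = (5 × 9000 × 7.7^4) / (384 × 0.005254 × (9.8 × 10¹⁰))
  I = 0.0008001 m⁴
Final answer: I = 0.0008001 m⁴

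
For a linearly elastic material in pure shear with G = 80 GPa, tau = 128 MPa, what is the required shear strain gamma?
Model: a linearly elastic material in pure shear, so tau = G·gamma.
Solve for gamma: gamma = tau / G.
Convert to SI units:
  G = 80 GPa = 8 × 10¹⁰ Pa
  tau = 128 MPa = 1.28 × 10⁸ Pa
Substitute:
  gamma = (1.28 × 10⁸) / (8 × 10¹⁰)
  gamma = 0.0016
Final answer: gamma = 0.0016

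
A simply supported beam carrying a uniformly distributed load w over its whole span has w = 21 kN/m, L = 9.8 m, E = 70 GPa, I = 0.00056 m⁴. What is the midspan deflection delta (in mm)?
Model: a simply supported beam carrying a uniformly distributed load w over its whole span, so delta = (5·w·L^4) / (384·E·I).
Convert to SI units:
  w = 21 kN/m = 21000 N/m
  E = 70 GPa = 7 × 10¹⁰ Pa
Substitute:
  delta = (5 × 21000 × 9.8^4) / (384 × (7 × 10¹⁰) × 0.00056)
  delta = 0.06434 m
Convert: delta = 0.06434 m = 64.34 mm
Final answer: delta = 64.34 mm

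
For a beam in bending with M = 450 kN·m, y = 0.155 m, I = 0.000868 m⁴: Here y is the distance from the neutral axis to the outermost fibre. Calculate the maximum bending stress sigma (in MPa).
Model: a beam in bending, so sigma = (M·y) / I.
Convert to SI units:
  M = 450 kN·m = 450000 N·m
Substitute:
  sigma = (450000 × 0.155) / 0.000868
  sigma = 8.036 × 10⁷ Pa
Convert: sigma = 8.036 × 10⁷ Pa = 80.36 MPa
Final answer: sigma = 80.36 MPa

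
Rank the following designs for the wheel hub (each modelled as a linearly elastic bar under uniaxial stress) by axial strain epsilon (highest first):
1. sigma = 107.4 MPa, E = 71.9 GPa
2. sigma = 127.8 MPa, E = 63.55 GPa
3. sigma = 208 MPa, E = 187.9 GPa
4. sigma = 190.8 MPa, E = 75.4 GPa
Model: a linearly elastic bar under uniaxial stress, so epsilon = sigma / E (SI units).
  Case 1: epsilon = (1.074 × 10⁸) / (7.19 × 10¹⁰) = 0.001494
  Case 2: epsilon = (1.278 × 10⁸) / (6.355 × 10¹⁰) = 0.002011
  Case 3: epsilon = (2.08 × 10⁸) / (1.879 × 10¹¹) = 0.001107
  Case 4: epsilon = (1.908 × 10⁸) / (7.54 × 10¹⁰) = 0.002531
Ordering: 0.002531 (case 4) > 0.002011 (case 2) > 0.001494 (case 1) > 0.001107 (case 3)
Final answer: 4, 2, 1, 3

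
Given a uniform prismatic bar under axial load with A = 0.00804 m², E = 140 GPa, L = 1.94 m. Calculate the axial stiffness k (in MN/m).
Model: a uniform prismatic bar under axial load, so k = (A·E) / L.
Convert to SI units:
  E = 140 GPa = 1.4 × 10¹¹ Pa
Substitute:
  k = (0.00804 × (1.4 × 10¹¹)) / 1.94
  k = 5.802 × 10⁸ N/m
Convert: k = 5.802 × 10⁸ N/m = 580.2 MN/m
Final answer: k = 580.2 MN/m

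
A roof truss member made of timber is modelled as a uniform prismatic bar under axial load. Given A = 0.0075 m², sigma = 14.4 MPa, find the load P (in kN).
Model: a uniform prismatic bar under axial load, so sigma = P / A.
Solve for P: P = sigma·A.
Convert to SI units:
  sigma = 14.4 MPa = 1.44 × 10⁷ Pa
Substitute:
  P = (1.44 × 10⁷) × 0.0075
  P = 108000 N
Convert: P = 108000 N = 108 kN
Final answer: P = 108 kN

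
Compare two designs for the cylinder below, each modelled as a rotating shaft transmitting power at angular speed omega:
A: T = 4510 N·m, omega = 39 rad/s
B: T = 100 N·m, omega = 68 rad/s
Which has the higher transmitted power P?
Model: a rotating shaft transmitting power at angular speed omega, so P = T·omega (SI units).
  A: P = 4510 × 39 = 175900 W = 175.9 kW
  B: P = 100 × 68 = 6800 W = 6.8 kW
175.9 kW > 6.8 kW, so A is larger.
Final answer: A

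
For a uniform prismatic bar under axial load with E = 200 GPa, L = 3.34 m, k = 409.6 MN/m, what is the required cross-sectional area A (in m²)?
Model: a uniform prismatic bar under axial load, so k = (A·E) / L.
Solve for A: A = (k·L) / E.
Convert to SI units:
  E = 200 GPa = 2 × 10¹¹ Pa
  k = 409.6 MN/m = 4.096 × 10⁸ N/m
Substitute:
  A = ((4.096 × 10⁸) × 3.34) / (2 × 10¹¹)
  A = 0.00684 m²
Final answer: A = 0.00684 m²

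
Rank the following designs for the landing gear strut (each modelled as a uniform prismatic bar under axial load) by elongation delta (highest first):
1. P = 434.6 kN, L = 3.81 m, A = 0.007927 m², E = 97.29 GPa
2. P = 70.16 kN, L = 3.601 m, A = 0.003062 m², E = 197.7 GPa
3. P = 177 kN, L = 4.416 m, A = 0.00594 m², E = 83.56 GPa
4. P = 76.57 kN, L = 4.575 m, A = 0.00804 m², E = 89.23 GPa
Model: a uniform prismatic bar under axial load, so delta = (P·L) / (A·E) (SI units).
  Case 1: delta = (434600 × 3.81) / (0.007927 × (9.729 × 10¹⁰)) = 0.002147 m = 2.147 mm
  Case 2: delta = (70160 × 3.601) / (0.003062 × (1.977 × 10¹¹)) = 0.0004174 m = 0.4174 mm
  Case 3: delta = (177000 × 4.416) / (0.00594 × (8.356 × 10¹⁰)) = 0.001575 m = 1.575 mm
  Case 4: delta = (76570 × 4.575) / (0.00804 × (8.923 × 10¹⁰)) = 0.0004883 m = 0.4883 mm
Ordering: 2.147 mm (case 1) > 1.575 mm (case 3) > 0.4883 mm (case 4) > 0.4174 mm (case 2)
Final answer: 1, 3, 4, 2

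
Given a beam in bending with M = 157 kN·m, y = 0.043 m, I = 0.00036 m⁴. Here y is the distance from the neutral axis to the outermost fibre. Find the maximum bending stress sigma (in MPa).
Model: a beam in bending, so sigma = (M·y) / I.
Convert to SI units:
  M = 157 kN·m = 157000 N·m
Substitute:
  sigma = (157000 × 0.043) / 0.00036
  sigma = 1.875 × 10⁷ Pa
Convert: sigma = 1.875 × 10⁷ Pa = 18.75 MPa
Final answer: sigma = 18.75 MPa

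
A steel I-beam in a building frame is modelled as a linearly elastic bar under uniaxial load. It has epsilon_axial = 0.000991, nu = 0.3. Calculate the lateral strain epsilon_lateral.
Model: a linearly elastic bar under uniaxial load, so epsilon_lateral = -nu·epsilon_axial.
Substitute:
  epsilon_lateral = -(0.3 × 0.000991)
  epsilon_lateral = -0.0002973
Final answer: epsilon_lateral = -0.0002973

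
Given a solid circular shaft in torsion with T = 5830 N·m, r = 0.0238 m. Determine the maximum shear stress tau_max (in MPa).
Model: a solid circular shaft in torsion, so tau_max = (2·T) / (π·r^3).
Substitute:
  tau_max = (2 × 5830) / (π × 0.0238^3)
  tau_max = 2.753 × 10⁸ Pa
Convert: tau_max = 2.753 × 10⁸ Pa = 275.3 MPa
Final answer: tau_max = 275.3 MPa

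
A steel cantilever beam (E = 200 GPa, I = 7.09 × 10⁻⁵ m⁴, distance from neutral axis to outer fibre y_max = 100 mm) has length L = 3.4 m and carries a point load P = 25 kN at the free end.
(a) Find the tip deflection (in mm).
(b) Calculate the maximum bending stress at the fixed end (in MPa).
(a) Tip deflection of a cantilever with an end point load: δ = P·L^3 / (3·E·I). Convert P = 25 kN = 25000 N, E = 200 GPa = 2 × 10¹¹ Pa.
  δ = (25000 × 3.4^3) / (3 × (2 × 10¹¹) × (7.09 × 10⁻⁵)) = 0.0231 m = 23.1 mm
(b) Maximum bending moment at the fixed end: M = P·L = 25000 × 3.4 = 85000 N·m. Convert y_max = 100 mm = 0.1 m.
  σ = M·y_max / I = (85000 × 0.1) / (7.09 × 10⁻⁵) = 1.199 × 10⁸ Pa = 119.9 MPa
Final answer: (a) δ = 23.1 mm, (b) σ = 119.9 MPa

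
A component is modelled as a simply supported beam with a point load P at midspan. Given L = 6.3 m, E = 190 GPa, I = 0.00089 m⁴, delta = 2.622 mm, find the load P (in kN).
Model: a simply supported beam with a point load P at midspan, so delta = (P·L^3) / (48·E·I).
Solve for P: P = (48·delta·E·I) / L^3.
Convert to SI units:
  E = 190 GPa = 1.9 × 10¹¹ Pa
  delta = 2.622 mm = 0.002622 m
Substitute:
  P = (48 × 0.002622 × (1.9 × 10¹¹) × 0.00089) / 6.3^3
  P = 85110 N
Convert: P = 85110 N = 85.11 kN
Final answer: P = 85.11 kN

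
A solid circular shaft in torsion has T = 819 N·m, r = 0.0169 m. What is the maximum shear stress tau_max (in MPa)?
Model: a solid circular shaft in torsion, so tau_max = (2·T) / (π·r^3).
Substitute:
  tau_max = (2 × 819) / (π × 0.0169^3)
  tau_max = 1.08 × 10⁸ Pa
Convert: tau_max = 1.08 × 10⁸ Pa = 108 MPa
Final answer: tau_max = 108 MPa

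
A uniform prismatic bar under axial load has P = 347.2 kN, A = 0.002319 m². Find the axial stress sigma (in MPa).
Model: a uniform prismatic bar under axial load, so sigma = P / A.
Convert to SI units:
  P = 347.2 kN = 347200 N
Substitute:
  sigma = 347200 / 0.002319
  sigma = 1.497 × 10⁸ Pa
Convert: sigma = 1.497 × 10⁸ Pa = 149.7 MPa
Final answer: sigma = 149.7 MPa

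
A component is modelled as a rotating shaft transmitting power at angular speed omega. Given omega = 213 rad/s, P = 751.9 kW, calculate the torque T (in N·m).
Model: a rotating shaft transmitting power at angular speed omega, so P = T·omega.
Solve for T: T = P / omega.
Convert to SI units:
  P = 751.9 kW = 751900 W
Substitute:
  T = 751900 / 213
  T = 3530 N·m
Final answer: T = 3530 N·m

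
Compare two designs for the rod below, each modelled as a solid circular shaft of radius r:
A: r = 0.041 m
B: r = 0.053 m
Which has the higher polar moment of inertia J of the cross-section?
Model: a solid circular shaft of radius r, so J = (π·r^4) / 2 (SI units).
  A: J = (π × 0.041^4) / 2 = 4.439 × 10⁻⁶ m⁴
  B: J = (π × 0.053^4) / 2 = 1.239 × 10⁻⁵ m⁴
1.239 × 10⁻⁵ m⁴ > 4.439 × 10⁻⁶ m⁴, so B is larger.
Final answer: B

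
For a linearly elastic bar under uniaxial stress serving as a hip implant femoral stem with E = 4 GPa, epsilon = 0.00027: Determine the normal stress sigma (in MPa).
Model: a linearly elastic bar under uniaxial stress, so sigma = E·epsilon.
Convert to SI units:
  E = 4 GPa = 4 × 10⁹ Pa
Substitute:
  sigma = (4 × 10⁹) × 0.00027
  sigma = 1.08 × 10⁶ Pa
Convert: sigma = 1.08 × 10⁶ Pa = 1.08 MPa
Final answer: sigma = 1.08 MPa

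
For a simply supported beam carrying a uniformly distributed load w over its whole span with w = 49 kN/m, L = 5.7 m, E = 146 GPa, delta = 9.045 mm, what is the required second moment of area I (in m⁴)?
Model: a simply supported beam carrying a uniformly distributed load w over its whole span, so delta = (5·w·L^4) / (384·E·I).
Solve for I: I = (5·w·L^4) / (384·delta·E).
Convert to SI units:
  w = 49 kN/m = 49000 N/m
  E = 146 GPa = 1.46 × 10¹¹ Pa
  delta = 9.045 mm = 0.009045 m
Substitute:
  I = (5 × 49000 × 5.7^4) / (384 × 0.009045 × (1.46 × 10¹¹))
  I = 0.00051 m⁴
Final answer: I = 0.00051 m⁴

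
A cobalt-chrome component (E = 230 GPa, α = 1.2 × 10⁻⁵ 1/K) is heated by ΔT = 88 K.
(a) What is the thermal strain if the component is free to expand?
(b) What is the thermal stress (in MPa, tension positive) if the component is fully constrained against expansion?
(a) Free thermal strain ε_th = α·ΔT = (1.2 × 10⁻⁵) × 88 = 0.001056
(b) Fully constrained, the expansion is suppressed, so σ = -E·α·ΔT. Convert E = 230 GPa = 2.3 × 10¹¹ Pa.
  σ = -(2.3 × 10¹¹) × (1.2 × 10⁻⁵) × 88 = -2.429 × 10⁸ Pa = -242.9 MPa (compressive)
Final answer: (a) ε_th = 0.001056, (b) σ = -242.9 MPa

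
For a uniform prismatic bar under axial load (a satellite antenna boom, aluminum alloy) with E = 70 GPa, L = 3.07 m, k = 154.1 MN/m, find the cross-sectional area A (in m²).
Model: a uniform prismatic bar under axial load, so k = (A·E) / L.
Solve for A: A = (k·L) / E.
Convert to SI units:
  E = 70 GPa = 7 × 10¹⁰ Pa
  k = 154.1 MN/m = 1.541 × 10⁸ N/m
Substitute:
  A = ((1.541 × 10⁸) × 3.07) / (7 × 10¹⁰)
  A = 0.006758 m²
Final answer: A = 0.006758 m²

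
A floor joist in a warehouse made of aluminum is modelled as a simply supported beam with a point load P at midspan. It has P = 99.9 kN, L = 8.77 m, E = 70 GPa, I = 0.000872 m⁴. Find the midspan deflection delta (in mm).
Model: a simply supported beam with a point load P at midspan, so delta = (P·L^3) / (48·E·I).
Convert to SI units:
  P = 99.9 kN = 99900 N
  E = 70 GPa = 7 × 10¹⁰ Pa
Substitute:
  delta = (99900 × 8.77^3) / (48 × (7 × 10¹⁰) × 0.000872)
  delta = 0.023 m
Convert: delta = 0.023 m = 23 mm
Final answer: delta = 23 mm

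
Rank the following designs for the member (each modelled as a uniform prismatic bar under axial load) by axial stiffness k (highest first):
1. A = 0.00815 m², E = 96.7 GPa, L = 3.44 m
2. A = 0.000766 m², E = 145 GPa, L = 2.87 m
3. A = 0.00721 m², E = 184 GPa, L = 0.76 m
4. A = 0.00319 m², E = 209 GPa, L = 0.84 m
Model: a uniform prismatic bar under axial load, so k = (A·E) / L (SI units).
  Case 1: k = (0.00815 × (9.67 × 10¹⁰)) / 3.44 = 2.291 × 10⁸ N/m = 229.1 MN/m
  Case 2: k = (0.000766 × (1.45 × 10¹¹)) / 2.87 = 3.87 × 10⁷ N/m = 38.7 MN/m
  Case 3: k = (0.00721 × (1.84 × 10¹¹)) / 0.76 = 1.746 × 10⁹ N/m = 1746 MN/m
  Case 4: k = (0.00319 × (2.09 × 10¹¹)) / 0.84 = 7.937 × 10⁸ N/m = 793.7 MN/m
Ordering: 1746 MN/m (case 3) > 793.7 MN/m (case 4) > 229.1 MN/m (case 1) > 38.7 MN/m (case 2)
Final answer: 3, 4, 1, 2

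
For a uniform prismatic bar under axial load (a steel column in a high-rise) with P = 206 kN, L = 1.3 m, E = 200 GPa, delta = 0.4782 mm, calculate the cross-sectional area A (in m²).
Model: a uniform prismatic bar under axial load, so delta = (P·L) / (A·E).
Solve for A: A = (P·L) / (delta·E).
Convert to SI units:
  P = 206 kN = 206000 N
  E = 200 GPa = 2 × 10¹¹ Pa
  delta = 0.4782 mm = 0.0004782 m
Substitute:
  A = (206000 × 1.3) / (0.0004782 × (2 × 10¹¹))
  A = 0.0028 m²
Final answer: A = 0.0028 m²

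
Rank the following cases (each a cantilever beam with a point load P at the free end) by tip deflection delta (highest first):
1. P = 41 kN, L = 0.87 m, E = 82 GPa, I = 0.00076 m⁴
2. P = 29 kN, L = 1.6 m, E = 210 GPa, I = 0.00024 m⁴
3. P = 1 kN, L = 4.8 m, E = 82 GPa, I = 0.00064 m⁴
Model: a cantilever beam with a point load P at the free end, so delta = (P·L^3) / (3·E·I) (SI units).
  Case 1: delta = (41000 × 0.87^3) / (3 × (8.2 × 10¹⁰) × 0.00076) = 0.0001444 m = 0.1444 mm
  Case 2: delta = (29000 × 1.6^3) / (3 × (2.1 × 10¹¹) × 0.00024) = 0.0007856 m = 0.7856 mm
  Case 3: delta = (1000 × 4.8^3) / (3 × (8.2 × 10¹⁰) × 0.00064) = 0.0007024 m = 0.7024 mm
Ordering: 0.7856 mm (case 2) > 0.7024 mm (case 3) > 0.1444 mm (case 1)
Final answer: 2, 3, 1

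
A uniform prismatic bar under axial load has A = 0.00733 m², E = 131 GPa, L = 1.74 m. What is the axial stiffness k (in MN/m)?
Model: a uniform prismatic bar under axial load, so k = (A·E) / L.
Convert to SI units:
  E = 131 GPa = 1.31 × 10¹¹ Pa
Substitute:
  k = (0.00733 × (1.31 × 10¹¹)) / 1.74
  k = 5.519 × 10⁸ N/m
Convert: k = 5.519 × 10⁸ N/m = 551.9 MN/m
Final answer: k = 551.9 MN/m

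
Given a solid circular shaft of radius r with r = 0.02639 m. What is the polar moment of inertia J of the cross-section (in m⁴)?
Model: a solid circular shaft of radius r, so J = (π·r^4) / 2.
Substitute:
  J = (π × 0.02639^4) / 2
  J = 7.619 × 10⁻⁷ m⁴
Final answer: J = 7.619 × 10⁻⁷ m⁴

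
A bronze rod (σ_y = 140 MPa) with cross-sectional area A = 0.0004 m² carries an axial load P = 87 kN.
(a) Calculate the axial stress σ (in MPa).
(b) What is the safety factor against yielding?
(a) Axial stress σ = P/A. Convert P = 87 kN = 87000 N.
  σ = 87000 / 0.0004 = 2.175 × 10⁸ Pa = 217.5 MPa
(b) Safety factor SF = σ_y/σ = 140 / 217.5 = 0.6437
Final answer: (a) σ = 217.5 MPa, (b) SF = 0.6437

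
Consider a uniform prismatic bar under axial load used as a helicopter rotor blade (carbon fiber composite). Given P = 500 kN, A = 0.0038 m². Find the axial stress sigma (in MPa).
Model: a uniform prismatic bar under axial load, so sigma = P / A.
Convert to SI units:
  P = 500 kN = 500000 N
Substitute:
  sigma = 500000 / 0.0038
  sigma = 1.316 × 10⁸ Pa
Convert: sigma = 1.316 × 10⁸ Pa = 131.6 MPa
Final answer: sigma = 131.6 MPa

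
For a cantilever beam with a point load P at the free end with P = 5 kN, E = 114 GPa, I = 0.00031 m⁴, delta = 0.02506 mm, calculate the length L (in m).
Model: a cantilever beam with a point load P at the free end, so delta = (P·L^3) / (3·E·I).
Solve for L: L = ((3·delta·E·I) / P)^(1/3).
Convert to SI units:
  P = 5 kN = 5000 N
  E = 114 GPa = 1.14 × 10¹¹ Pa
  delta = 0.02506 mm = 2.506 × 10⁻⁵ m
Substitute:
  L = ((3 × (2.506 × 10⁻⁵) × (1.14 × 10¹¹) × 0.00031) / 5000)^(1/3)
  L = 0.81 m
Final answer: L = 0.81 m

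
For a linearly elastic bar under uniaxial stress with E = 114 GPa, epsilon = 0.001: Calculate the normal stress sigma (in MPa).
Model: a linearly elastic bar under uniaxial stress, so sigma = E·epsilon.
Convert to SI units:
  E = 114 GPa = 1.14 × 10¹¹ Pa
Substitute:
  sigma = (1.14 × 10¹¹) × 0.001
  sigma = 1.14 × 10⁸ Pa
Convert: sigma = 1.14 × 10⁸ Pa = 114 MPa
Final answer: sigma = 114 MPa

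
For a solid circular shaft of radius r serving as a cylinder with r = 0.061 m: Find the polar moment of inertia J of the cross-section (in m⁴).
Model: a solid circular shaft of radius r, so J = (π·r^4) / 2.
Substitute:
  J = (π × 0.061^4) / 2
  J = 2.175 × 10⁻⁵ m⁴
Final answer: J = 2.175 × 10⁻⁵ m⁴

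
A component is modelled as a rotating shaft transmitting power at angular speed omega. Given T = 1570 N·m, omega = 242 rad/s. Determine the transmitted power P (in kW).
Model: a rotating shaft transmitting power at angular speed omega, so P = T·omega.
Substitute:
  P = 1570 × 242
  P = 379900 W
Convert: P = 379900 W = 379.9 kW
Final answer: P = 379.9 kW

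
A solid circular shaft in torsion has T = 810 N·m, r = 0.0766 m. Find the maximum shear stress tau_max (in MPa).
Model: a solid circular shaft in torsion, so tau_max = (2·T) / (π·r^3).
Substitute:
  tau_max = (2 × 810) / (π × 0.0766^3)
  tau_max = 1.147 × 10⁶ Pa
Convert: tau_max = 1.147 × 10⁶ Pa = 1.147 MPa
Final answer: tau_max = 1.147 MPa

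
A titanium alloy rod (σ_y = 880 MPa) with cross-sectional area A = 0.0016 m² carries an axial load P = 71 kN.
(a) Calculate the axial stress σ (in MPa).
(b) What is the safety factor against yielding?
(a) Axial stress σ = P/A. Convert P = 71 kN = 71000 N.
  σ = 71000 / 0.0016 = 4.438 × 10⁷ Pa = 44.38 MPa
(b) Safety factor SF = σ_y/σ = 880 / 44.38 = 19.83
Final answer: (a) σ = 44.38 MPa, (b) SF = 19.83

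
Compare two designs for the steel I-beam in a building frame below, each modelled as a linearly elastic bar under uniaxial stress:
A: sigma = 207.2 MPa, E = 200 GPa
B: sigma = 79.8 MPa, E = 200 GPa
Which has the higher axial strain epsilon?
Model: a linearly elastic bar under uniaxial stress, so epsilon = sigma / E (SI units).
  A: epsilon = (2.072 × 10⁸) / (2 × 10¹¹) = 0.001036
  B: epsilon = (7.98 × 10⁷) / (2 × 10¹¹) = 0.000399
0.001036 > 0.000399, so A is larger.
Final answer: A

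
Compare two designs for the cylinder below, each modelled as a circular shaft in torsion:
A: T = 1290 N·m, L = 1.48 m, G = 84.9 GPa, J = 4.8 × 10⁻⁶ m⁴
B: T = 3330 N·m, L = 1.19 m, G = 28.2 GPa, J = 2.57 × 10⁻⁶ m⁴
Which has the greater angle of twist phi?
Model: a circular shaft in torsion, so phi = (T·L) / (G·J) (SI units).
  A: phi = (1290 × 1.48) / ((8.49 × 10¹⁰) × (4.8 × 10⁻⁶)) = 0.004685 rad = 0.2684°
  B: phi = (3330 × 1.19) / ((2.82 × 10¹⁰) × (2.57 × 10⁻⁶)) = 0.05468 rad = 3.133°
3.133° > 0.2684°, so B is larger.
Final answer: B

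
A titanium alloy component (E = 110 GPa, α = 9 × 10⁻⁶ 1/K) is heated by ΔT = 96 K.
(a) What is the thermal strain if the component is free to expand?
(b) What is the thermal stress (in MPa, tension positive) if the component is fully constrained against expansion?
(a) Free thermal strain ε_th = α·ΔT = (9 × 10⁻⁶) × 96 = 0.000864
(b) Fully constrained, the expansion is suppressed, so σ = -E·α·ΔT. Convert E = 110 GPa = 1.1 × 10¹¹ Pa.
  σ = -(1.1 × 10¹¹) × (9 × 10⁻⁶) × 96 = -9.504 × 10⁷ Pa = -95.04 MPa (compressive)
Final answer: (a) ε_th = 0.000864, (b) σ = -95.04 MPa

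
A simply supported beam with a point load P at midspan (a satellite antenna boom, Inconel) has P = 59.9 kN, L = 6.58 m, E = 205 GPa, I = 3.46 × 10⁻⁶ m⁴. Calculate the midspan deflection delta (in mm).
Model: a simply supported beam with a point load P at midspan, so delta = (P·L^3) / (48·E·I).
Convert to SI units:
  P = 59.9 kN = 59900 N
  E = 205 GPa = 2.05 × 10¹¹ Pa
Substitute:
  delta = (59900 × 6.58^3) / (48 × (2.05 × 10¹¹) × (3.46 × 10⁻⁶))
  delta = 0.5012 m
Convert: delta = 0.5012 m = 501.2 mm
Final answer: delta = 501.2 mm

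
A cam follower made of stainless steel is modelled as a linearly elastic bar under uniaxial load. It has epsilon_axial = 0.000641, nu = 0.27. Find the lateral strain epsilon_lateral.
Model: a linearly elastic bar under uniaxial load, so epsilon_lateral = -nu·epsilon_axial.
Substitute:
  epsilon_lateral = -(0.27 × 0.000641)
  epsilon_lateral = -0.0001731
Final answer: epsilon_lateral = -0.0001731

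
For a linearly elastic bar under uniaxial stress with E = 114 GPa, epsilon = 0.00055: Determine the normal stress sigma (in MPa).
Model: a linearly elastic bar under uniaxial stress, so sigma = E·epsilon.
Convert to SI units:
  E = 114 GPa = 1.14 × 10¹¹ Pa
Substitute:
  sigma = (1.14 × 10¹¹) × 0.00055
  sigma = 6.27 × 10⁷ Pa
Convert: sigma = 6.27 × 10⁷ Pa = 62.7 MPa
Final answer: sigma = 62.7 MPa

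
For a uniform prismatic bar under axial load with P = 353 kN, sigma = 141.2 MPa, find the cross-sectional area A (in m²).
Model: a uniform prismatic bar under axial load, so sigma = P / A.
Solve for A: A = P / sigma.
Convert to SI units:
  P = 353 kN = 353000 N
  sigma = 141.2 MPa = 1.412 × 10⁸ Pa
Substitute:
  A = 353000 / (1.412 × 10⁸)
  A = 0.0025 m²
Final answer: A = 0.0025 m²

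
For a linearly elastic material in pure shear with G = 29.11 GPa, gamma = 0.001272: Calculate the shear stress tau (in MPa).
Model: a linearly elastic material in pure shear, so tau = G·gamma.
Convert to SI units:
  G = 29.11 GPa = 2.911 × 10¹⁰ Pa
Substitute:
  tau = (2.911 × 10¹⁰) × 0.001272
  tau = 3.703 × 10⁷ Pa
Convert: tau = 3.703 × 10⁷ Pa = 37.03 MPa
Final answer: tau = 37.03 MPa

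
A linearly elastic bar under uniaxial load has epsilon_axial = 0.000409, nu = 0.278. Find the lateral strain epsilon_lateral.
Model: a linearly elastic bar under uniaxial load, so epsilon_lateral = -nu·epsilon_axial.
Substitute:
  epsilon_lateral = -(0.278 × 0.000409)
  epsilon_lateral = -0.0001137
Final answer: epsilon_lateral = -0.0001137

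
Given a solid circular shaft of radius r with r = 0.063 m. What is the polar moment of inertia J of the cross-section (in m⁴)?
Model: a solid circular shaft of radius r, so J = (π·r^4) / 2.
Substitute:
  J = (π × 0.063^4) / 2
  J = 2.474 × 10⁻⁵ m⁴
Final answer: J = 2.474 × 10⁻⁵ m⁴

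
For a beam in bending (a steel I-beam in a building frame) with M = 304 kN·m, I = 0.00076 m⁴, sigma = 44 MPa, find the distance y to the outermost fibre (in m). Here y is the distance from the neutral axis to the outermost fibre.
Model: a beam in bending, so sigma = (M·y) / I.
Solve for y: y = (sigma·I) / M.
Convert to SI units:
  M = 304 kN·m = 304000 N·m
  sigma = 44 MPa = 4.4 × 10⁷ Pa
Substitute:
  y = ((4.4 × 10⁷) × 0.00076) / 304000
  y = 0.11 m
Final answer: y = 0.11 m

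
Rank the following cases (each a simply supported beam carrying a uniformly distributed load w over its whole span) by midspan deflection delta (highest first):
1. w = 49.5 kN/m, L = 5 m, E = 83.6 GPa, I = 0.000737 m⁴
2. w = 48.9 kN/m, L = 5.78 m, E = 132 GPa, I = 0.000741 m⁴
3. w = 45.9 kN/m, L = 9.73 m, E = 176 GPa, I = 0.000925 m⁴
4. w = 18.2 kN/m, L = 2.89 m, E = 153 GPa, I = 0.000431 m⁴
Model: a simply supported beam carrying a uniformly distributed load w over its whole span, so delta = (5·w·L^4) / (384·E·I) (SI units).
  Case 1: delta = (5 × 49500 × 5^4) / (384 × (8.36 × 10¹⁰) × 0.000737) = 0.006538 m = 6.538 mm
  Case 2: delta = (5 × 48900 × 5.78^4) / (384 × (1.32 × 10¹¹) × 0.000741) = 0.007266 m = 7.266 mm
  Case 3: delta = (5 × 45900 × 9.73^4) / (384 × (1.76 × 10¹¹) × 0.000925) = 0.0329 m = 32.9 mm
  Case 4: delta = (5 × 18200 × 2.89^4) / (384 × (1.53 × 10¹¹) × 0.000431) = 0.0002507 m = 0.2507 mm
Ordering: 32.9 mm (case 3) > 7.266 mm (case 2) > 6.538 mm (case 1) > 0.2507 mm (case 4)
Final answer: 3, 2, 1, 4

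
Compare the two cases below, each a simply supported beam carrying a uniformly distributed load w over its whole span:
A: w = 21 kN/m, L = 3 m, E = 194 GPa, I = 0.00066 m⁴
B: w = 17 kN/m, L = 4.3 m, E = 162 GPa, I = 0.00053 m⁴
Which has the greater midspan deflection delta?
Model: a simply supported beam carrying a uniformly distributed load w over its whole span, so delta = (5·w·L^4) / (384·E·I) (SI units).
  A: delta = (5 × 21000 × 3^4) / (384 × (1.94 × 10¹¹) × 0.00066) = 0.000173 m = 0.173 mm
  B: delta = (5 × 17000 × 4.3^4) / (384 × (1.62 × 10¹¹) × 0.00053) = 0.0008814 m = 0.8814 mm
0.8814 mm > 0.173 mm, so B is larger.
Final answer: B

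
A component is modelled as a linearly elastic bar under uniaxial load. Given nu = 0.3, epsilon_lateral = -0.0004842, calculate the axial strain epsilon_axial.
Model: a linearly elastic bar under uniaxial load, so epsilon_lateral = -nu·epsilon_axial.
Solve for epsilon_axial: epsilon_axial = -epsilon_lateral / nu.
Substitute:
  epsilon_axial = -(-0.0004842) / 0.3
  epsilon_axial = 0.001614
Final answer: epsilon_axial = 0.001614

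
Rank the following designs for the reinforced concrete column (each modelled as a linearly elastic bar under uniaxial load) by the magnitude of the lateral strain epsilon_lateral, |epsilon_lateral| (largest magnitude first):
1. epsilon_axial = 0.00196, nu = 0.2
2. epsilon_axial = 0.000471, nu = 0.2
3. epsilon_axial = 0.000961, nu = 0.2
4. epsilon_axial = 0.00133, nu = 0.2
Model: a linearly elastic bar under uniaxial load, so epsilon_lateral = -nu·epsilon_axial (SI units).
  Case 1: epsilon_lateral = -(0.2 × 0.00196) = -0.000392
  Case 2: epsilon_lateral = -(0.2 × 0.000471) = -9.42 × 10⁻⁵
  Case 3: epsilon_lateral = -(0.2 × 0.000961) = -0.0001922
  Case 4: epsilon_lateral = -(0.2 × 0.00133) = -0.000266
Ordering by |epsilon_lateral|: 0.000392 (case 1) > 0.000266 (case 4) > 0.0001922 (case 3) > 9.42 × 10⁻⁵ (case 2)
Final answer: 1, 4, 3, 2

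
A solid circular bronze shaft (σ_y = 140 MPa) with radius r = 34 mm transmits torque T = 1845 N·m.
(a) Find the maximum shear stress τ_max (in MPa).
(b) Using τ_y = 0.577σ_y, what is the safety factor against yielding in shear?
(a) For a solid circular shaft, τ_max = T·r/J with J = π·r^4/2, i.e. τ_max = 2·T / (π·r^3). Convert r = 34 mm = 0.034 m.
  τ_max = (2 × 1845) / (π × 0.034^3) = 2.988 × 10⁷ Pa = 29.88 MPa
(b) τ_y = 0.577 × 140 = 80.78 MPa
  SF = τ_y/τ_max = 80.78 / 29.88 = 2.703
Final answer: (a) τ_max = 29.88 MPa, (b) SF = 2.703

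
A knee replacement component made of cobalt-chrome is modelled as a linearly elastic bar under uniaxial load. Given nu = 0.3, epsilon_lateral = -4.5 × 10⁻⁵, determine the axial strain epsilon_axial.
Model: a linearly elastic bar under uniaxial load, so epsilon_lateral = -nu·epsilon_axial.
Solve for epsilon_axial: epsilon_axial = -epsilon_lateral / nu.
Substitute:
  epsilon_axial = -(-4.5 × 10⁻⁵) / 0.3
  epsilon_axial = 0.00015
Final answer: epsilon_axial = 0.00015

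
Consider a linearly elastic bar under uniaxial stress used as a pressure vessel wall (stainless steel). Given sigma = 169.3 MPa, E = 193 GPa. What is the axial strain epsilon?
Model: a linearly elastic bar under uniaxial stress, so epsilon = sigma / E.
Convert to SI units:
  sigma = 169.3 MPa = 1.693 × 10⁸ Pa
  E = 193 GPa = 1.93 × 10¹¹ Pa
Substitute:
  epsilon = (1.693 × 10⁸) / (1.93 × 10¹¹)
  epsilon = 0.0008772
Final answer: epsilon = 0.0008772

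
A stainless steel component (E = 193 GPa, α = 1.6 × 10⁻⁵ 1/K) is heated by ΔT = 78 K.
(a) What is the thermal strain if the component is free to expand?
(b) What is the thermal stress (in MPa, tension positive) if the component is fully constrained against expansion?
(a) Free thermal strain ε_th = α·ΔT = (1.6 × 10⁻⁵) × 78 = 0.001248
(b) Fully constrained, the expansion is suppressed, so σ = -E·α·ΔT. Convert E = 193 GPa = 1.93 × 10¹¹ Pa.
  σ = -(1.93 × 10¹¹) × (1.6 × 10⁻⁵) × 78 = -2.409 × 10⁸ Pa = -240.9 MPa (compressive)
Final answer: (a) ε_th = 0.001248, (b) σ = -240.9 MPa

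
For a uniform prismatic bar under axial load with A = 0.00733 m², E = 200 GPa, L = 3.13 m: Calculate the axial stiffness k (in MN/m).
Model: a uniform prismatic bar under axial load, so k = (A·E) / L.
Convert to SI units:
  E = 200 GPa = 2 × 10¹¹ Pa
Substitute:
  k = (0.00733 × (2 × 10¹¹)) / 3.13
  k = 4.684 × 10⁸ N/m
Convert: k = 4.684 × 10⁸ N/m = 468.4 MN/m
Final answer: k = 468.4 MN/m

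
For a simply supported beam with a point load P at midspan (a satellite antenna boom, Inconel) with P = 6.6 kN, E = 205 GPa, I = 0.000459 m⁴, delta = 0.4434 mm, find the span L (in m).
Model: a simply supported beam with a point load P at midspan, so delta = (P·L^3) / (48·E·I).
Solve for L: L = ((48·delta·E·I) / P)^(1/3).
Convert to SI units:
  P = 6.6 kN = 6600 N
  E = 205 GPa = 2.05 × 10¹¹ Pa
  delta = 0.4434 mm = 0.0004434 m
Substitute:
  L = ((48 × 0.0004434 × (2.05 × 10¹¹) × 0.000459) / 6600)^(1/3)
  L = 6.72 m
Final answer: L = 6.72 m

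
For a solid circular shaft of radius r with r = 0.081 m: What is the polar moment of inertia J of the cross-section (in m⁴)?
Model: a solid circular shaft of radius r, so J = (π·r^4) / 2.
Substitute:
  J = (π × 0.081^4) / 2
  J = 6.762 × 10⁻⁵ m⁴
Final answer: J = 6.762 × 10⁻⁵ m⁴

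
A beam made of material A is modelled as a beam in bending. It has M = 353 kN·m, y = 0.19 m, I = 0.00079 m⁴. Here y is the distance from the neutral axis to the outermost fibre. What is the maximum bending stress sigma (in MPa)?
Model: a beam in bending, so sigma = (M·y) / I.
Convert to SI units:
  M = 353 kN·m = 353000 N·m
Substitute:
  sigma = (353000 × 0.19) / 0.00079
  sigma = 8.49 × 10⁷ Pa
Convert: sigma = 8.49 × 10⁷ Pa = 84.9 MPa
Final answer: sigma = 84.9 MPa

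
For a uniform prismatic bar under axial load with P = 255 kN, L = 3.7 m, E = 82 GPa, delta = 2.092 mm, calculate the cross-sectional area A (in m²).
Model: a uniform prismatic bar under axial load, so delta = (P·L) / (A·E).
Solve for A: A = (P·L) / (delta·E).
Convert to SI units:
  P = 255 kN = 255000 N
  E = 82 GPa = 8.2 × 10¹⁰ Pa
  delta = 2.092 mm = 0.002092 m
Substitute:
  A = (255000 × 3.7) / (0.002092 × (8.2 × 10¹⁰))
  A = 0.0055 m²
Final answer: A = 0.0055 m²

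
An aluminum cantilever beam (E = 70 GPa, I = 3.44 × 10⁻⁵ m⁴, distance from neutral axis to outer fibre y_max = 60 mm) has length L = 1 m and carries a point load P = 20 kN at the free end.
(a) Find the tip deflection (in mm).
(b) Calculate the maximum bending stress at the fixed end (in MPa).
(a) Tip deflection of a cantilever with an end point load: δ = P·L^3 / (3·E·I). Convert P = 20 kN = 20000 N, E = 70 GPa = 7 × 10¹⁰ Pa.
  δ = (20000 × 1^3) / (3 × (7 × 10¹⁰) × (3.44 × 10⁻⁵)) = 0.002769 m = 2.769 mm
(b) Maximum bending moment at the fixed end: M = P·L = 20000 × 1 = 20000 N·m. Convert y_max = 60 mm = 0.06 m.
  σ = M·y_max / I = (20000 × 0.06) / (3.44 × 10⁻⁵) = 3.488 × 10⁷ Pa = 34.88 MPa
Final answer: (a) δ = 2.769 mm, (b) σ = 34.88 MPa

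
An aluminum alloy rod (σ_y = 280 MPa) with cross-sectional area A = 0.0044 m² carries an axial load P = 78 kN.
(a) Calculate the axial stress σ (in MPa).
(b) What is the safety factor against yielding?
(a) Axial stress σ = P/A. Convert P = 78 kN = 78000 N.
  σ = 78000 / 0.0044 = 1.773 × 10⁷ Pa = 17.73 MPa
(b) Safety factor SF = σ_y/σ = 280 / 17.73 = 15.79
Final answer: (a) σ = 17.73 MPa, (b) SF = 15.79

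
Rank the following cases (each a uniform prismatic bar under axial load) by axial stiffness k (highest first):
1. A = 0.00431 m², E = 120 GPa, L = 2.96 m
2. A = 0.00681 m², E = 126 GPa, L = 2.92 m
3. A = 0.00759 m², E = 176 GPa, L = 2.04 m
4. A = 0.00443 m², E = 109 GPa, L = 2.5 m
Model: a uniform prismatic bar under axial load, so k = (A·E) / L (SI units).
  Case 1: k = (0.00431 × (1.2 × 10¹¹)) / 2.96 = 1.747 × 10⁸ N/m = 174.7 MN/m
  Case 2: k = (0.00681 × (1.26 × 10¹¹)) / 2.92 = 2.939 × 10⁸ N/m = 293.9 MN/m
  Case 3: k = (0.00759 × (1.76 × 10¹¹)) / 2.04 = 6.548 × 10⁸ N/m = 654.8 MN/m
  Case 4: k = (0.00443 × (1.09 × 10¹¹)) / 2.5 = 1.931 × 10⁸ N/m = 193.1 MN/m
Ordering: 654.8 MN/m (case 3) > 293.9 MN/m (case 2) > 193.1 MN/m (case 4) > 174.7 MN/m (case 1)
Final answer: 3, 2, 4, 1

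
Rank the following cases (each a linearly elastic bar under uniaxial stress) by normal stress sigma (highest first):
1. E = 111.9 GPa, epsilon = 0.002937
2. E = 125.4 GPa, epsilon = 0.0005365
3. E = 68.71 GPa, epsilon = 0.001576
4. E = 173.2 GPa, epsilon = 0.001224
Model: a linearly elastic bar under uniaxial stress, so sigma = E·epsilon (SI units).
  Case 1: sigma = (1.119 × 10¹¹) × 0.002937 = 3.287 × 10⁸ Pa = 328.7 MPa
  Case 2: sigma = (1.254 × 10¹¹) × 0.0005365 = 6.728 × 10⁷ Pa = 67.28 MPa
  Case 3: sigma = (6.871 × 10¹⁰) × 0.001576 = 1.083 × 10⁸ Pa = 108.3 MPa
  Case 4: sigma = (1.732 × 10¹¹) × 0.001224 = 2.12 × 10⁸ Pa = 212 MPa
Ordering: 328.7 MPa (case 1) > 212 MPa (case 4) > 108.3 MPa (case 3) > 67.28 MPa (case 2)
Final answer: 1, 4, 3, 2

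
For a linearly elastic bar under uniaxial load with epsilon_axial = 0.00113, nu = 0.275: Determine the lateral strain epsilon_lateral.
Model: a linearly elastic bar under uniaxial load, so epsilon_lateral = -nu·epsilon_axial.
Substitute:
  epsilon_lateral = -(0.275 × 0.00113)
  epsilon_lateral = -0.0003107
Final answer: epsilon_lateral = -0.0003107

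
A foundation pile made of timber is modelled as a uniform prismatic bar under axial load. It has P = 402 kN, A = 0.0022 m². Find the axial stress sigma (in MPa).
Model: a uniform prismatic bar under axial load, so sigma = P / A.
Convert to SI units:
  P = 402 kN = 402000 N
Substitute:
  sigma = 402000 / 0.0022
  sigma = 1.827 × 10⁸ Pa
Convert: sigma = 1.827 × 10⁸ Pa = 182.7 MPa
Final answer: sigma = 182.7 MPa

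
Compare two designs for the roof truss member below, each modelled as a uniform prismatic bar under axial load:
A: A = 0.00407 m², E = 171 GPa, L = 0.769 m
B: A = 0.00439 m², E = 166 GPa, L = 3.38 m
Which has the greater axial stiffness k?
Model: a uniform prismatic bar under axial load, so k = (A·E) / L (SI units).
  A: k = (0.00407 × (1.71 × 10¹¹)) / 0.769 = 9.05 × 10⁸ N/m = 905 MN/m
  B: k = (0.00439 × (1.66 × 10¹¹)) / 3.38 = 2.156 × 10⁸ N/m = 215.6 MN/m
905 MN/m > 215.6 MN/m, so A is larger.
Final answer: A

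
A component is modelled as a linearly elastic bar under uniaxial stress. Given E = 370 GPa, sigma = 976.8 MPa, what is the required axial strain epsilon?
Model: a linearly elastic bar under uniaxial stress, so sigma = E·epsilon.
Solve for epsilon: epsilon = sigma / E.
Convert to SI units:
  E = 370 GPa = 3.7 × 10¹¹ Pa
  sigma = 976.8 MPa = 9.768 × 10⁸ Pa
Substitute:
  epsilon = (9.768 × 10⁸) / (3.7 × 10¹¹)
  epsilon = 0.00264
Final answer: epsilon = 0.00264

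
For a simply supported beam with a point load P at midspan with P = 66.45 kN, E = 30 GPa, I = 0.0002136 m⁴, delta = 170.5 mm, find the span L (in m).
Model: a simply supported beam with a point load P at midspan, so delta = (P·L^3) / (48·E·I).
Solve for L: L = ((48·delta·E·I) / P)^(1/3).
Convert to SI units:
  P = 66.45 kN = 66450 N
  E = 30 GPa = 3 × 10¹⁰ Pa
  delta = 170.5 mm = 0.1705 m
Substitute:
  L = ((48 × 0.1705 × (3 × 10¹⁰) × 0.0002136) / 66450)^(1/3)
  L = 9.241 m
Final answer: L = 9.241 m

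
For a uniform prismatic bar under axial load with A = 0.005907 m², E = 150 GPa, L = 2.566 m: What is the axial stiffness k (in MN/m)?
Model: a uniform prismatic bar under axial load, so k = (A·E) / L.
Convert to SI units:
  E = 150 GPa = 1.5 × 10¹¹ Pa
Substitute:
  k = (0.005907 × (1.5 × 10¹¹)) / 2.566
  k = 3.453 × 10⁸ N/m
Convert: k = 3.453 × 10⁸ N/m = 345.3 MN/m
Final answer: k = 345.3 MN/m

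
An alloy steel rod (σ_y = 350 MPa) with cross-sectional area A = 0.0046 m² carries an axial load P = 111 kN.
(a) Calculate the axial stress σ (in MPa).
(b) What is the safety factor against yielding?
(a) Axial stress σ = P/A. Convert P = 111 kN = 111000 N.
  σ = 111000 / 0.0046 = 2.413 × 10⁷ Pa = 24.13 MPa
(b) Safety factor SF = σ_y/σ = 350 / 24.13 = 14.5
Final answer: (a) σ = 24.13 MPa, (b) SF = 14.5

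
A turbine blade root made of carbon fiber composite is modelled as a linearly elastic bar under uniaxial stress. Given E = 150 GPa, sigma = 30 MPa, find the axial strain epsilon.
Model: a linearly elastic bar under uniaxial stress, so sigma = E·epsilon.
Solve for epsilon: epsilon = sigma / E.
Convert to SI units:
  E = 150 GPa = 1.5 × 10¹¹ Pa
  sigma = 30 MPa = 3 × 10⁷ Pa
Substitute:
  epsilon = (3 × 10⁷) / (1.5 × 10¹¹)
  epsilon = 0.0002
Final answer: epsilon = 0.0002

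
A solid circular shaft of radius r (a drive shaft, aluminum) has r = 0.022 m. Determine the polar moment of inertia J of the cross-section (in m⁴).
Model: a solid circular shaft of radius r, so J = (π·r^4) / 2.
Substitute:
  J = (π × 0.022^4) / 2
  J = 3.68 × 10⁻⁷ m⁴
Final answer: J = 3.68 × 10⁻⁷ m⁴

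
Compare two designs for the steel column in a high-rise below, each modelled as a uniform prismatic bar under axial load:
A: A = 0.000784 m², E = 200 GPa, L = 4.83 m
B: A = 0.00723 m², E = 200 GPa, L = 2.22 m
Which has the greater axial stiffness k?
Model: a uniform prismatic bar under axial load, so k = (A·E) / L (SI units).
  A: k = (0.000784 × (2 × 10¹¹)) / 4.83 = 3.246 × 10⁷ N/m = 32.46 MN/m
  B: k = (0.00723 × (2 × 10¹¹)) / 2.22 = 6.514 × 10⁸ N/m = 651.4 MN/m
651.4 MN/m > 32.46 MN/m, so B is larger.
Final answer: B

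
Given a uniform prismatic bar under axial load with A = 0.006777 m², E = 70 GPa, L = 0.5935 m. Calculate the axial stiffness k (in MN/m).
Model: a uniform prismatic bar under axial load, so k = (A·E) / L.
Convert to SI units:
  E = 70 GPa = 7 × 10¹⁰ Pa
Substitute:
  k = (0.006777 × (7 × 10¹⁰)) / 0.5935
  k = 7.993 × 10⁸ N/m
Convert: k = 7.993 × 10⁸ N/m = 799.3 MN/m
Final answer: k = 799.3 MN/m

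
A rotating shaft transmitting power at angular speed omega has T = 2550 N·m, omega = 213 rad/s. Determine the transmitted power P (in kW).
Model: a rotating shaft transmitting power at angular speed omega, so P = T·omega.
Substitute:
  P = 2550 × 213
  P = 543200 W
Convert: P = 543200 W = 543.2 kW
Final answer: P = 543.2 kW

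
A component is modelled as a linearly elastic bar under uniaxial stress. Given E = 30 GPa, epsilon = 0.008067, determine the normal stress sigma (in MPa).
Model: a linearly elastic bar under uniaxial stress, so epsilon = sigma / E.
Solve for sigma: sigma = epsilon·E.
Convert to SI units:
  E = 30 GPa = 3 × 10¹⁰ Pa
Substitute:
  sigma = 0.008067 × (3 × 10¹⁰)
  sigma = 2.42 × 10⁸ Pa
Convert: sigma = 2.42 × 10⁸ Pa = 242 MPa
Final answer: sigma = 242 MPa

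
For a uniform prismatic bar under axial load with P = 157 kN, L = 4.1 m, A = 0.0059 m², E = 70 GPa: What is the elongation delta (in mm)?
Model: a uniform prismatic bar under axial load, so delta = (P·L) / (A·E).
Convert to SI units:
  P = 157 kN = 157000 N
  E = 70 GPa = 7 × 10¹⁰ Pa
Substitute:
  delta = (157000 × 4.1) / (0.0059 × (7 × 10¹⁰))
  delta = 0.001559 m
Convert: delta = 0.001559 m = 1.559 mm
Final answer: delta = 1.559 mm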